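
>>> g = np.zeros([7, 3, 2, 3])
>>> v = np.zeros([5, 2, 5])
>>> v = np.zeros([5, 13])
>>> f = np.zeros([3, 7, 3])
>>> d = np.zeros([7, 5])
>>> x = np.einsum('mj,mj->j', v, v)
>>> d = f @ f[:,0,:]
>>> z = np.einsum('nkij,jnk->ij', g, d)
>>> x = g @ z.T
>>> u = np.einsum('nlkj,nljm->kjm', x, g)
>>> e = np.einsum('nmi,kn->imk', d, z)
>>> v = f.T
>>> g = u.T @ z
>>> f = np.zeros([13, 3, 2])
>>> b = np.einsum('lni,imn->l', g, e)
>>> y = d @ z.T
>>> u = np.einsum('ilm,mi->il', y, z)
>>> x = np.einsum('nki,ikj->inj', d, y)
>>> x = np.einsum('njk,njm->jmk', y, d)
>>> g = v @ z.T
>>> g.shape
(3, 7, 2)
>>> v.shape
(3, 7, 3)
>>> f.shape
(13, 3, 2)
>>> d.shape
(3, 7, 3)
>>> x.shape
(7, 3, 2)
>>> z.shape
(2, 3)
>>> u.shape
(3, 7)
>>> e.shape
(3, 7, 2)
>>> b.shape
(3,)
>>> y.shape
(3, 7, 2)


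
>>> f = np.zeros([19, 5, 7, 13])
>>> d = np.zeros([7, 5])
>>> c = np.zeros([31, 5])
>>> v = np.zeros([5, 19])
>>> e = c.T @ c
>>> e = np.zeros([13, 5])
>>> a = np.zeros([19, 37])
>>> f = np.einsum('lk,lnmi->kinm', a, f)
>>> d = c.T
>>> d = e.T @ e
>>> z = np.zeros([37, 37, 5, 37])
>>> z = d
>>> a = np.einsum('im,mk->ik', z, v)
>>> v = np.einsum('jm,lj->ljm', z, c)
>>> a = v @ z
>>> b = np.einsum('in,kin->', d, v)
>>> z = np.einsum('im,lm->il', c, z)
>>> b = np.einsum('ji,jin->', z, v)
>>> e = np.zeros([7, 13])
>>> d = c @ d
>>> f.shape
(37, 13, 5, 7)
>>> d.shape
(31, 5)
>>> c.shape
(31, 5)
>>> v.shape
(31, 5, 5)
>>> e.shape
(7, 13)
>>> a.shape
(31, 5, 5)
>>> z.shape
(31, 5)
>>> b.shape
()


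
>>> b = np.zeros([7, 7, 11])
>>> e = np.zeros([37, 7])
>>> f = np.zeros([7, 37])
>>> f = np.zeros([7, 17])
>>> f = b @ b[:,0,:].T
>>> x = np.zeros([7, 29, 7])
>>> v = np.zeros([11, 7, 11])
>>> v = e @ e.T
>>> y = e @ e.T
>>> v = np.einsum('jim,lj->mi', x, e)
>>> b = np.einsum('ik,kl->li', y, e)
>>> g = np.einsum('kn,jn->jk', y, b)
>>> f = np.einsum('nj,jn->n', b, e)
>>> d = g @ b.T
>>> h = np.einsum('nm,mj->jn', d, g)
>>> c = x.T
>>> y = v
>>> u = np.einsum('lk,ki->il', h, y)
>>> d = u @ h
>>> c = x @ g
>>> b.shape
(7, 37)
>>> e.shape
(37, 7)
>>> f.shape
(7,)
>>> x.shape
(7, 29, 7)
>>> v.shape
(7, 29)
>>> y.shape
(7, 29)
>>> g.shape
(7, 37)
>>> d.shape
(29, 7)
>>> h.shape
(37, 7)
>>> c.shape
(7, 29, 37)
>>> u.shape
(29, 37)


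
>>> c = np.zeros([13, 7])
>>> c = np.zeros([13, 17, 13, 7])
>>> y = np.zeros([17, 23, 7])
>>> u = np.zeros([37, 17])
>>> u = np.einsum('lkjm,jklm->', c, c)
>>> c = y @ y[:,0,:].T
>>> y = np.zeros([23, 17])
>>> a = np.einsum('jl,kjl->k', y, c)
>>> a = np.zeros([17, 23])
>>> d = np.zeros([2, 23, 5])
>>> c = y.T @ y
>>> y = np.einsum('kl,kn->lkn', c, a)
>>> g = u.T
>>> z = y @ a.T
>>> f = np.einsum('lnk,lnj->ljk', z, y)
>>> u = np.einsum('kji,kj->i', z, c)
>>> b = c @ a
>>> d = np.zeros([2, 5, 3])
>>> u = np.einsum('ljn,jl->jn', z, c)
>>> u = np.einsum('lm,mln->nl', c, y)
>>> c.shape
(17, 17)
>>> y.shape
(17, 17, 23)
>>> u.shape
(23, 17)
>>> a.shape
(17, 23)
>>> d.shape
(2, 5, 3)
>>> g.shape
()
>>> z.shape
(17, 17, 17)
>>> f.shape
(17, 23, 17)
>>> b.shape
(17, 23)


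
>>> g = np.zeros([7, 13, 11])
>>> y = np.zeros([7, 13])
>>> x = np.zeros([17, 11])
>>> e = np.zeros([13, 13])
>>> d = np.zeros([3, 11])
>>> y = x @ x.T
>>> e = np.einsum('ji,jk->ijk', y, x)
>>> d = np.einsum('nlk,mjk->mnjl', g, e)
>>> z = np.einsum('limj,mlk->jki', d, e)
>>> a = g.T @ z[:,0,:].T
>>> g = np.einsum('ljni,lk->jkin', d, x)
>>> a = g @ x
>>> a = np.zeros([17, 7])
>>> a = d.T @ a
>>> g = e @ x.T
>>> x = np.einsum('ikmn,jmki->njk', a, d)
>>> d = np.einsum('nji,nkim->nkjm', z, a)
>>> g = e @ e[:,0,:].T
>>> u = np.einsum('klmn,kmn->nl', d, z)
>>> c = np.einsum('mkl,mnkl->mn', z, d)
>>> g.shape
(17, 17, 17)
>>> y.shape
(17, 17)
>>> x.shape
(7, 17, 17)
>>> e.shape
(17, 17, 11)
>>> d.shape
(13, 17, 11, 7)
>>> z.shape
(13, 11, 7)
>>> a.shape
(13, 17, 7, 7)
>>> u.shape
(7, 17)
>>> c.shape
(13, 17)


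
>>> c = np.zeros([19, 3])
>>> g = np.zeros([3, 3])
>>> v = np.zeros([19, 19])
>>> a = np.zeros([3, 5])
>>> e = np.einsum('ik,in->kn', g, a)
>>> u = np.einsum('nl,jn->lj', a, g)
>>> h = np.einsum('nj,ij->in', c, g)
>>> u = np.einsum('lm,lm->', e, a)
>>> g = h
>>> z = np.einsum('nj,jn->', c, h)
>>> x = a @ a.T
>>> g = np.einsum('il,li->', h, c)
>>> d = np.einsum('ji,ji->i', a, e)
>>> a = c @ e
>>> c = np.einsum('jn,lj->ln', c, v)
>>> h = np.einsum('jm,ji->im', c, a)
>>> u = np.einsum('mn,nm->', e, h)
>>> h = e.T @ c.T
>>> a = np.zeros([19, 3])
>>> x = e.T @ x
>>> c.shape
(19, 3)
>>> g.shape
()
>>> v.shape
(19, 19)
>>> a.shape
(19, 3)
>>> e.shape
(3, 5)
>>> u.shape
()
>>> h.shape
(5, 19)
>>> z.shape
()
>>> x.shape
(5, 3)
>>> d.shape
(5,)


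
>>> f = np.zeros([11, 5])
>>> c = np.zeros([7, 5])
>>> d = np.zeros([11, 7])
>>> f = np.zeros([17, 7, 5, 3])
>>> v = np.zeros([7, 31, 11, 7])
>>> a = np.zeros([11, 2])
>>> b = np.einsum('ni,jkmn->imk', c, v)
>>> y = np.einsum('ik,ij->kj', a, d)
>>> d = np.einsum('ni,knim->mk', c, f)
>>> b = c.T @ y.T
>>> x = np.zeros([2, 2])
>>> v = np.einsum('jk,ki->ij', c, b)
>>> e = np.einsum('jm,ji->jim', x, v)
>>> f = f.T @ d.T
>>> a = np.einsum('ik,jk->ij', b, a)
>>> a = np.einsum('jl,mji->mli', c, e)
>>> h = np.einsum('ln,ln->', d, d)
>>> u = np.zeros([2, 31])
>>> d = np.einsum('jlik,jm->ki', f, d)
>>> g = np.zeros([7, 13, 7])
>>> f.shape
(3, 5, 7, 3)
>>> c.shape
(7, 5)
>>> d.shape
(3, 7)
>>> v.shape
(2, 7)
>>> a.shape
(2, 5, 2)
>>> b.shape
(5, 2)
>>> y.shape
(2, 7)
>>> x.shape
(2, 2)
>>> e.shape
(2, 7, 2)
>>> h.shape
()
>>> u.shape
(2, 31)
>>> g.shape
(7, 13, 7)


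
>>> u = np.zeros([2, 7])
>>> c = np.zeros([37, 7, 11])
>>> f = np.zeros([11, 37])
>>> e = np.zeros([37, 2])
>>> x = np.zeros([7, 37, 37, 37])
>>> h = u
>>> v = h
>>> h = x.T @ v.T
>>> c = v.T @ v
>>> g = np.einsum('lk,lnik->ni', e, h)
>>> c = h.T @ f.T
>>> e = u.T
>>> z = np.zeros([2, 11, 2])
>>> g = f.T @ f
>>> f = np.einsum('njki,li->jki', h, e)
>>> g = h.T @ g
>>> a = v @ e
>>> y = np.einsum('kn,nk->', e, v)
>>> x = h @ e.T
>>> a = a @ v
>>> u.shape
(2, 7)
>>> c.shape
(2, 37, 37, 11)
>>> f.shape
(37, 37, 2)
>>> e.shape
(7, 2)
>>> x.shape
(37, 37, 37, 7)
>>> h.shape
(37, 37, 37, 2)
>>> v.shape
(2, 7)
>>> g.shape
(2, 37, 37, 37)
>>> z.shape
(2, 11, 2)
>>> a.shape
(2, 7)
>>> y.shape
()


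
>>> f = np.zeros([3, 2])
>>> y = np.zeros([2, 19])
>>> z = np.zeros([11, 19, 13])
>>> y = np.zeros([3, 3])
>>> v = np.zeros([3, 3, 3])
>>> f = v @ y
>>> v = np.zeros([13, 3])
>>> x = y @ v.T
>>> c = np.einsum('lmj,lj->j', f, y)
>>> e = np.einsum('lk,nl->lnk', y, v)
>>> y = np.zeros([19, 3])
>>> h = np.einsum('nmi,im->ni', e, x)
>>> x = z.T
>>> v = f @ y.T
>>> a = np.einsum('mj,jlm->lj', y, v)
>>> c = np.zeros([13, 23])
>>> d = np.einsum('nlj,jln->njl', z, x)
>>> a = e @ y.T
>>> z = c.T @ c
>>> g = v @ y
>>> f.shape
(3, 3, 3)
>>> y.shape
(19, 3)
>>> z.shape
(23, 23)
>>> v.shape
(3, 3, 19)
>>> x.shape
(13, 19, 11)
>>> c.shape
(13, 23)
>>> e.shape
(3, 13, 3)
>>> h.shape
(3, 3)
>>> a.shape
(3, 13, 19)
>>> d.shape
(11, 13, 19)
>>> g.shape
(3, 3, 3)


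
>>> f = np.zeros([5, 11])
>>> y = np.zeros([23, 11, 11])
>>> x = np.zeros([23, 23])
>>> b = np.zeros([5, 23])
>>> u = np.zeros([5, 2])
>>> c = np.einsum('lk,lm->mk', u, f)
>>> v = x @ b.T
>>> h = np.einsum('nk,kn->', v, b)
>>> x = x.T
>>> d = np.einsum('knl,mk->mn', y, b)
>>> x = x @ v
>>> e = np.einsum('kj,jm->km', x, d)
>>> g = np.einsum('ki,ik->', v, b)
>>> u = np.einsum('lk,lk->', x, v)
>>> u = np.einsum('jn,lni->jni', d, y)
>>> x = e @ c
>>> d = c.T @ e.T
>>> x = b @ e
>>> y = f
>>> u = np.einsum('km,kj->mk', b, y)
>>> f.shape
(5, 11)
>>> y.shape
(5, 11)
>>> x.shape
(5, 11)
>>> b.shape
(5, 23)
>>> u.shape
(23, 5)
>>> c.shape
(11, 2)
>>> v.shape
(23, 5)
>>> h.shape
()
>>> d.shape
(2, 23)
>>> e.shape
(23, 11)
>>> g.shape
()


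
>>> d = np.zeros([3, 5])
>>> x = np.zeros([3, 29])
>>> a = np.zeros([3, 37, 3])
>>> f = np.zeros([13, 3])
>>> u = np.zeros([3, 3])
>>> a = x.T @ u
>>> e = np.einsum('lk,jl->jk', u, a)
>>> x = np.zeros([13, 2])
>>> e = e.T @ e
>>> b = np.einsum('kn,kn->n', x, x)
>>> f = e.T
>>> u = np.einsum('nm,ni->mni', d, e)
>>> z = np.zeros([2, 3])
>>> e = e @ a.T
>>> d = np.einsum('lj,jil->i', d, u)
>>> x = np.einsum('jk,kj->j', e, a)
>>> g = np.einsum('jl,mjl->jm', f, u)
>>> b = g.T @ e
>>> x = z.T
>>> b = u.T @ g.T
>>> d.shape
(3,)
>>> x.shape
(3, 2)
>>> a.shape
(29, 3)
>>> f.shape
(3, 3)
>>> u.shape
(5, 3, 3)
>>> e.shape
(3, 29)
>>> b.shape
(3, 3, 3)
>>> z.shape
(2, 3)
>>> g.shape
(3, 5)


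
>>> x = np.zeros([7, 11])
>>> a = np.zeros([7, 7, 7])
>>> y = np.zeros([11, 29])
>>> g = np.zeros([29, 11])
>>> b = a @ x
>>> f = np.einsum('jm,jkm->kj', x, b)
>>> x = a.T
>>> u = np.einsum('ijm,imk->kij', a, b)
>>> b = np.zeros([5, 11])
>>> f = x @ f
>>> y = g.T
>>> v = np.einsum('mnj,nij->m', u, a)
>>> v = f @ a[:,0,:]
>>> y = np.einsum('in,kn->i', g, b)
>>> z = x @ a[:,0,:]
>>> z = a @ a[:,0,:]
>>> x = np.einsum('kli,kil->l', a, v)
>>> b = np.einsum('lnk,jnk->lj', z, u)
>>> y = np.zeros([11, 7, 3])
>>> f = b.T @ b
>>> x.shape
(7,)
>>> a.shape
(7, 7, 7)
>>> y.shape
(11, 7, 3)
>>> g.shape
(29, 11)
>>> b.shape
(7, 11)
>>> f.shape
(11, 11)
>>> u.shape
(11, 7, 7)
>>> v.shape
(7, 7, 7)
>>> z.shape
(7, 7, 7)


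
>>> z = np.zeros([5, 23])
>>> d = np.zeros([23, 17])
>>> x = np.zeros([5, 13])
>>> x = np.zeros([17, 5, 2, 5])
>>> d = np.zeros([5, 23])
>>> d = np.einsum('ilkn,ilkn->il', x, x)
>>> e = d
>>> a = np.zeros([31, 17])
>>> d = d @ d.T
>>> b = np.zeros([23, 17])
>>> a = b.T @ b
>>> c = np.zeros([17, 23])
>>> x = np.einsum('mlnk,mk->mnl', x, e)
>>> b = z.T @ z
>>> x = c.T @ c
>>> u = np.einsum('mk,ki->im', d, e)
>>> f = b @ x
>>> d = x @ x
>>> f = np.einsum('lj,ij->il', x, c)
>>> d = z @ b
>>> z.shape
(5, 23)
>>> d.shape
(5, 23)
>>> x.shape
(23, 23)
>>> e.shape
(17, 5)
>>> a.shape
(17, 17)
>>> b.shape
(23, 23)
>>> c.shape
(17, 23)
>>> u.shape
(5, 17)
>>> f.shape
(17, 23)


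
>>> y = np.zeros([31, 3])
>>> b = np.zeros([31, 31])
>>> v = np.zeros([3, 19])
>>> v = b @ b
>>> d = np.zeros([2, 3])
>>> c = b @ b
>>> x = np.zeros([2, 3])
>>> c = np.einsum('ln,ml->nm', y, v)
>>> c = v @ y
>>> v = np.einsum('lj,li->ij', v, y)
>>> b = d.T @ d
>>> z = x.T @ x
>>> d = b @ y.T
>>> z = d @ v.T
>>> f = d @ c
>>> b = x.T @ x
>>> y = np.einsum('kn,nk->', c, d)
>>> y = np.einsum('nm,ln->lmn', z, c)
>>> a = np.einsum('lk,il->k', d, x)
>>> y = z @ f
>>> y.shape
(3, 3)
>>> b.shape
(3, 3)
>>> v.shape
(3, 31)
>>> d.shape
(3, 31)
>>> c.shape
(31, 3)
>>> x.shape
(2, 3)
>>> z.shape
(3, 3)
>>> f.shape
(3, 3)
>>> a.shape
(31,)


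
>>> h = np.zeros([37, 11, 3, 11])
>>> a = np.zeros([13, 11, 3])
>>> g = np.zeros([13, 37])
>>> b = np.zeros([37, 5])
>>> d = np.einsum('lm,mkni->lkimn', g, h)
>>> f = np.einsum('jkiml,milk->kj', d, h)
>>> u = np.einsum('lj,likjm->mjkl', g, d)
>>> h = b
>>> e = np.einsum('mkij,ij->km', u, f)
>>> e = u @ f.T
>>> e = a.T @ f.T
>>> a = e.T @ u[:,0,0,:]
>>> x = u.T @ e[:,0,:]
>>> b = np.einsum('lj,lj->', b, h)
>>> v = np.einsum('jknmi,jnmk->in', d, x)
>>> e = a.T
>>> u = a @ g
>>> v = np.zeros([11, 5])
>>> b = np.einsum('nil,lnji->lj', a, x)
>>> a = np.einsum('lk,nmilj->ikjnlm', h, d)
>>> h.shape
(37, 5)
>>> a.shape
(11, 5, 3, 13, 37, 11)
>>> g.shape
(13, 37)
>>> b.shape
(13, 37)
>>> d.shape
(13, 11, 11, 37, 3)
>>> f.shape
(11, 13)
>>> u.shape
(11, 11, 37)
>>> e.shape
(13, 11, 11)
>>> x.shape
(13, 11, 37, 11)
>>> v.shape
(11, 5)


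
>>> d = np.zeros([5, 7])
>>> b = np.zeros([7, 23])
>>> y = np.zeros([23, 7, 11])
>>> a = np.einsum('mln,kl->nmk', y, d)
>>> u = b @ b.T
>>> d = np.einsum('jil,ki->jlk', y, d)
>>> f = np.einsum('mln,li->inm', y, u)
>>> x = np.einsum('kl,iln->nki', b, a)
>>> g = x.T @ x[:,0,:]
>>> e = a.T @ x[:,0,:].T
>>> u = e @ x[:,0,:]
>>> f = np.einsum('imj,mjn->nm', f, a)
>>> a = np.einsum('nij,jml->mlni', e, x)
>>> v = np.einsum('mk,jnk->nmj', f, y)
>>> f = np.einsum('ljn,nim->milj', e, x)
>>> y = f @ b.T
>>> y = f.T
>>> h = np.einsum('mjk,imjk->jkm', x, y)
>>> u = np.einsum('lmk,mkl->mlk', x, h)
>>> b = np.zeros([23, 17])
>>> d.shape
(23, 11, 5)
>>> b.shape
(23, 17)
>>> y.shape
(23, 5, 7, 11)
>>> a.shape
(7, 11, 5, 23)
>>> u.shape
(7, 5, 11)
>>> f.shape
(11, 7, 5, 23)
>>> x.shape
(5, 7, 11)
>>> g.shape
(11, 7, 11)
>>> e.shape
(5, 23, 5)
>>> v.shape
(7, 5, 23)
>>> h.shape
(7, 11, 5)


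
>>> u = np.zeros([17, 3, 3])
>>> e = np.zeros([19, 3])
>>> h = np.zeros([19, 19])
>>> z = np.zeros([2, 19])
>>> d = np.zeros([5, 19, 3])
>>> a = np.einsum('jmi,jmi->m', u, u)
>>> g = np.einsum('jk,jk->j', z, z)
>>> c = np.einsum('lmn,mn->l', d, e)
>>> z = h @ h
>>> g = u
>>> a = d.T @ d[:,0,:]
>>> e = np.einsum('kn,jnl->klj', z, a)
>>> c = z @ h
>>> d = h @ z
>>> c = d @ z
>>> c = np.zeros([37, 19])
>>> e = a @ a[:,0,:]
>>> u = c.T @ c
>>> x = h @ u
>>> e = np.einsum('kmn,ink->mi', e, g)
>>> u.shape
(19, 19)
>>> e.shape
(19, 17)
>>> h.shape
(19, 19)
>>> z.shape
(19, 19)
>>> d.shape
(19, 19)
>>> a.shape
(3, 19, 3)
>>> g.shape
(17, 3, 3)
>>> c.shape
(37, 19)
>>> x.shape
(19, 19)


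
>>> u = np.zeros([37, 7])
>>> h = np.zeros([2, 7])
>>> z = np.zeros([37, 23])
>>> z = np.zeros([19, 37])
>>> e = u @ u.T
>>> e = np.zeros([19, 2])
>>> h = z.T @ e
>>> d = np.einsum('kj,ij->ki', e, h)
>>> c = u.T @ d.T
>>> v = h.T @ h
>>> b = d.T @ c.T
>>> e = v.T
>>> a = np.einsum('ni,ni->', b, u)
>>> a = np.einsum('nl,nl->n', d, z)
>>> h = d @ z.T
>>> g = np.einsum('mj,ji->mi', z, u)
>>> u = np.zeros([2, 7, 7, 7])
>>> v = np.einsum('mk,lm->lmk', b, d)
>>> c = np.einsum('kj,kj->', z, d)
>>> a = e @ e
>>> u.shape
(2, 7, 7, 7)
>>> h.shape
(19, 19)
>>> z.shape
(19, 37)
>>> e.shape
(2, 2)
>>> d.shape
(19, 37)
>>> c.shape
()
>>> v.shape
(19, 37, 7)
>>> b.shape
(37, 7)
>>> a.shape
(2, 2)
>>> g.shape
(19, 7)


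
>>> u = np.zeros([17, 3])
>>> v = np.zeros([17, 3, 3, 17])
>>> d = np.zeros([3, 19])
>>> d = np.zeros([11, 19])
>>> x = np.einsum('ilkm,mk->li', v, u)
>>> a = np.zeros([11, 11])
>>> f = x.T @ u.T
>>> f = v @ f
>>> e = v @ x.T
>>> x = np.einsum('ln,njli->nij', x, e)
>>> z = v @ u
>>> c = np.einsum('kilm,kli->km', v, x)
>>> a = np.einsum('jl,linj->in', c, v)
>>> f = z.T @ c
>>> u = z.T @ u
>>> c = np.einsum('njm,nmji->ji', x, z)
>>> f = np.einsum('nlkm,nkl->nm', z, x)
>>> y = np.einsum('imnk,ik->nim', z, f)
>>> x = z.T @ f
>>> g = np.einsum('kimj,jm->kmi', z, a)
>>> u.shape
(3, 3, 3, 3)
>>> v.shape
(17, 3, 3, 17)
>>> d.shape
(11, 19)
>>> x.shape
(3, 3, 3, 3)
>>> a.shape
(3, 3)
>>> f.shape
(17, 3)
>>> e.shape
(17, 3, 3, 3)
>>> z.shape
(17, 3, 3, 3)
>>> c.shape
(3, 3)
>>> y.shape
(3, 17, 3)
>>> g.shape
(17, 3, 3)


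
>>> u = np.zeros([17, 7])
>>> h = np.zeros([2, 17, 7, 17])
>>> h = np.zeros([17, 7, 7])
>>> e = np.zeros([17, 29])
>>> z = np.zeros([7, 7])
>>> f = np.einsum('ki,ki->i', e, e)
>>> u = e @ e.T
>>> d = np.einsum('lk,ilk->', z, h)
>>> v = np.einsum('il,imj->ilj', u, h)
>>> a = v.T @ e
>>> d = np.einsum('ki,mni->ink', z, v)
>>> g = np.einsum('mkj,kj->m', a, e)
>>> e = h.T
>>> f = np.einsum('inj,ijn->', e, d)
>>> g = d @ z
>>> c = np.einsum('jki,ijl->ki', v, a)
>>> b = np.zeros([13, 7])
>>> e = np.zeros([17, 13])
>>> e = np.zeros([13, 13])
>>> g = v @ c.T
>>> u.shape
(17, 17)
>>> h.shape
(17, 7, 7)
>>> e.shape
(13, 13)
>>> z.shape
(7, 7)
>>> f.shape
()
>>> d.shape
(7, 17, 7)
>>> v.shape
(17, 17, 7)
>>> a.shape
(7, 17, 29)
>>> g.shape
(17, 17, 17)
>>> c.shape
(17, 7)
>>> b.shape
(13, 7)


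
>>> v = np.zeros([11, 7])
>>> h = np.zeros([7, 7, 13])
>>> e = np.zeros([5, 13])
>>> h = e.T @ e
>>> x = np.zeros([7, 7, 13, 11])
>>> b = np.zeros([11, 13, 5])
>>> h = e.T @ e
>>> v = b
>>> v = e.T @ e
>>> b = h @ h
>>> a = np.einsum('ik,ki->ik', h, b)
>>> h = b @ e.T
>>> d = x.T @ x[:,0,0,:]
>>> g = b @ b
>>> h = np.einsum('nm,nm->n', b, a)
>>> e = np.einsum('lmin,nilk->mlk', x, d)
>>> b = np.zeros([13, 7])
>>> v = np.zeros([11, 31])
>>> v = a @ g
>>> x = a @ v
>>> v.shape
(13, 13)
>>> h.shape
(13,)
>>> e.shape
(7, 7, 11)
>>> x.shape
(13, 13)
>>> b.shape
(13, 7)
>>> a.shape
(13, 13)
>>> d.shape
(11, 13, 7, 11)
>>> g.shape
(13, 13)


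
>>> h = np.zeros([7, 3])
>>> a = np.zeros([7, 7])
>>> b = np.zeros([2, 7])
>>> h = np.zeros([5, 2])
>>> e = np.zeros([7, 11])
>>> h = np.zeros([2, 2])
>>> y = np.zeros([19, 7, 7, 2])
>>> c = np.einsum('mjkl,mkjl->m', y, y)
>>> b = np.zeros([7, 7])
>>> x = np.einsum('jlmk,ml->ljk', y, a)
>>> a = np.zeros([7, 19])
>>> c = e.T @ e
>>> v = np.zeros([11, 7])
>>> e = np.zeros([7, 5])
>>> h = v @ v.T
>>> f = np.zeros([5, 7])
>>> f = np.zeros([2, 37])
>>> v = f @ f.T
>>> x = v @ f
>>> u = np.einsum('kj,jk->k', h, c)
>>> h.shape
(11, 11)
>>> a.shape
(7, 19)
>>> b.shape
(7, 7)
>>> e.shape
(7, 5)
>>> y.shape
(19, 7, 7, 2)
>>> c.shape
(11, 11)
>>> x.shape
(2, 37)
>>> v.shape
(2, 2)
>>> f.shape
(2, 37)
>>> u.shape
(11,)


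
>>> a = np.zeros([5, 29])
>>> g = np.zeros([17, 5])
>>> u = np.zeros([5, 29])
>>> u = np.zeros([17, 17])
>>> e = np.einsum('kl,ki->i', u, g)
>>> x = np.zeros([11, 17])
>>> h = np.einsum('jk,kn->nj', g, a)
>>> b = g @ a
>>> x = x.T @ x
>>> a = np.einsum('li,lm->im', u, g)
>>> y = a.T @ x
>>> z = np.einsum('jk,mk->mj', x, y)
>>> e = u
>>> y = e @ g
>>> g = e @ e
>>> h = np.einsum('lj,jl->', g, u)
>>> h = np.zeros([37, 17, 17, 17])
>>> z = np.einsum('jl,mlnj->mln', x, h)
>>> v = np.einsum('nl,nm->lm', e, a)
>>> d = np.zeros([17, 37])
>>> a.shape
(17, 5)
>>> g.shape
(17, 17)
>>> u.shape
(17, 17)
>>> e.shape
(17, 17)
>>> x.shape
(17, 17)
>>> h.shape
(37, 17, 17, 17)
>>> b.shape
(17, 29)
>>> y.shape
(17, 5)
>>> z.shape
(37, 17, 17)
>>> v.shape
(17, 5)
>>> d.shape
(17, 37)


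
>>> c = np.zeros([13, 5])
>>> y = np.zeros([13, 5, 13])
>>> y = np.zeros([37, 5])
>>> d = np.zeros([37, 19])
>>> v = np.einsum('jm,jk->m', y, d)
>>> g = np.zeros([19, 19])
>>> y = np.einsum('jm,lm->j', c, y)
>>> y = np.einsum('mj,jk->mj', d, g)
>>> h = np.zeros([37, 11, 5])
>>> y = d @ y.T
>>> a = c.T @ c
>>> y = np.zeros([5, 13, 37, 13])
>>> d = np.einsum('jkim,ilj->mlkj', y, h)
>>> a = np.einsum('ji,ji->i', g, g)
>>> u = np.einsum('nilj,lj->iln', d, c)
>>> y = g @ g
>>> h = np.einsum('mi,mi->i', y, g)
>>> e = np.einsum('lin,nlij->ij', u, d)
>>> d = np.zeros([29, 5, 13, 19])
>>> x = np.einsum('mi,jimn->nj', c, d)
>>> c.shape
(13, 5)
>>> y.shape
(19, 19)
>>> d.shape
(29, 5, 13, 19)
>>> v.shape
(5,)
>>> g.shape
(19, 19)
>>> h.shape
(19,)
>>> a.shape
(19,)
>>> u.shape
(11, 13, 13)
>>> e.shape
(13, 5)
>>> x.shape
(19, 29)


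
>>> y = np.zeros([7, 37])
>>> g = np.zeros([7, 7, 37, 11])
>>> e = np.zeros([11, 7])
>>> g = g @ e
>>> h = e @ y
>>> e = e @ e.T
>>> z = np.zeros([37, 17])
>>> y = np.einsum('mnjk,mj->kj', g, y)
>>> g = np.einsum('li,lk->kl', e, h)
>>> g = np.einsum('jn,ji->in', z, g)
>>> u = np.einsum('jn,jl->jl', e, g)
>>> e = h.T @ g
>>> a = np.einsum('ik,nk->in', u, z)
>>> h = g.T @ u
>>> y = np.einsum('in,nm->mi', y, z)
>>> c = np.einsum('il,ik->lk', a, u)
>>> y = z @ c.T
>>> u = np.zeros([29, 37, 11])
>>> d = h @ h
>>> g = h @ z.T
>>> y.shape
(37, 37)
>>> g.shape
(17, 37)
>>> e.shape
(37, 17)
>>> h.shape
(17, 17)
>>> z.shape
(37, 17)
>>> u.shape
(29, 37, 11)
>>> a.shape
(11, 37)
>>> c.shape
(37, 17)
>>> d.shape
(17, 17)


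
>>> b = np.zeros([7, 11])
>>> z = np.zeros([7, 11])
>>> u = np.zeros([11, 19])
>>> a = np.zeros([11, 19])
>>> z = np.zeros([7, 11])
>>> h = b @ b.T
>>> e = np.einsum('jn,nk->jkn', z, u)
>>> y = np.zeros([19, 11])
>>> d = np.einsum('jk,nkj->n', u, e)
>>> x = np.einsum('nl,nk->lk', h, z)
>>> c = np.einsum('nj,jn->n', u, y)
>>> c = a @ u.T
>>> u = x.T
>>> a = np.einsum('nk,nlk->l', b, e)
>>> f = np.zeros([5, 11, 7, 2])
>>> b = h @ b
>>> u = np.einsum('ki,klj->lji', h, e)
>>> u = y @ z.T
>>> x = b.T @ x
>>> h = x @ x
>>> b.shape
(7, 11)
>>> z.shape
(7, 11)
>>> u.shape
(19, 7)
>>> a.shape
(19,)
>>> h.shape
(11, 11)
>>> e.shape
(7, 19, 11)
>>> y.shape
(19, 11)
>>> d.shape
(7,)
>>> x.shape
(11, 11)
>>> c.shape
(11, 11)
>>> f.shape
(5, 11, 7, 2)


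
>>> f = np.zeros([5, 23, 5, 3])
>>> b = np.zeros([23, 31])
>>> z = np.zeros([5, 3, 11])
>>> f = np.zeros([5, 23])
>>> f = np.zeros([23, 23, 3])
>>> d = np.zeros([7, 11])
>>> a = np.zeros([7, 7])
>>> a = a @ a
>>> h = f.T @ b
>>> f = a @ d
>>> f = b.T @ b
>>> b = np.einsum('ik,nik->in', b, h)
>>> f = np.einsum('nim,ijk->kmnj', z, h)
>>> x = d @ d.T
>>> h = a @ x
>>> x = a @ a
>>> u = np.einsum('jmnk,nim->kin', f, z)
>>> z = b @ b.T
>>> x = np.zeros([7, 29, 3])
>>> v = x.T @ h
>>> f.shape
(31, 11, 5, 23)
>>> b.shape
(23, 3)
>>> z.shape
(23, 23)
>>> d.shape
(7, 11)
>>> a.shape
(7, 7)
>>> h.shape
(7, 7)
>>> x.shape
(7, 29, 3)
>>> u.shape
(23, 3, 5)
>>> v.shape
(3, 29, 7)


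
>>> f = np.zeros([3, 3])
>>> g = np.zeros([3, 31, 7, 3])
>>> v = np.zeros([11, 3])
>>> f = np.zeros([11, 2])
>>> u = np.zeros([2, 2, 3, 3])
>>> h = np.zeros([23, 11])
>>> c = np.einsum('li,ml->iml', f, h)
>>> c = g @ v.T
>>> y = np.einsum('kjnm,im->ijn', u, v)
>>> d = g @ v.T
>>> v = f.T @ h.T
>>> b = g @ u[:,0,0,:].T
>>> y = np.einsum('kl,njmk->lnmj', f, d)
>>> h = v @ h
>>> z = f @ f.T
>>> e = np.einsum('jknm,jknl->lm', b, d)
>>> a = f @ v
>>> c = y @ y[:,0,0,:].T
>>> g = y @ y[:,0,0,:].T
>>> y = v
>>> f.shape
(11, 2)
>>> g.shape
(2, 3, 7, 2)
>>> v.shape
(2, 23)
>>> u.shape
(2, 2, 3, 3)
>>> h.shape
(2, 11)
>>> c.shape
(2, 3, 7, 2)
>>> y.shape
(2, 23)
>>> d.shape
(3, 31, 7, 11)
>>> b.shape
(3, 31, 7, 2)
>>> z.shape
(11, 11)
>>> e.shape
(11, 2)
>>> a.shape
(11, 23)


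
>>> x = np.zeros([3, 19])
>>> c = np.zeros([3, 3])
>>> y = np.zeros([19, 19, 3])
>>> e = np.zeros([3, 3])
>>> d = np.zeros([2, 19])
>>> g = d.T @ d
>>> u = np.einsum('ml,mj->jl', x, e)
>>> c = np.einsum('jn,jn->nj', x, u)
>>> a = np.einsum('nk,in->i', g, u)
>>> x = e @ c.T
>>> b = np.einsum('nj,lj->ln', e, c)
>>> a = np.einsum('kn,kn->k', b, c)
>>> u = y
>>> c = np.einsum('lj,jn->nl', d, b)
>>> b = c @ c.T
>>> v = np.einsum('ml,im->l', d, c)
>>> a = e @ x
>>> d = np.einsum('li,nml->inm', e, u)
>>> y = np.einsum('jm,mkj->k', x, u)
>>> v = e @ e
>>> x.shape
(3, 19)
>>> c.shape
(3, 2)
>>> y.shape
(19,)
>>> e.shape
(3, 3)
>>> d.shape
(3, 19, 19)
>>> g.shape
(19, 19)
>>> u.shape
(19, 19, 3)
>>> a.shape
(3, 19)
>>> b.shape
(3, 3)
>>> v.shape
(3, 3)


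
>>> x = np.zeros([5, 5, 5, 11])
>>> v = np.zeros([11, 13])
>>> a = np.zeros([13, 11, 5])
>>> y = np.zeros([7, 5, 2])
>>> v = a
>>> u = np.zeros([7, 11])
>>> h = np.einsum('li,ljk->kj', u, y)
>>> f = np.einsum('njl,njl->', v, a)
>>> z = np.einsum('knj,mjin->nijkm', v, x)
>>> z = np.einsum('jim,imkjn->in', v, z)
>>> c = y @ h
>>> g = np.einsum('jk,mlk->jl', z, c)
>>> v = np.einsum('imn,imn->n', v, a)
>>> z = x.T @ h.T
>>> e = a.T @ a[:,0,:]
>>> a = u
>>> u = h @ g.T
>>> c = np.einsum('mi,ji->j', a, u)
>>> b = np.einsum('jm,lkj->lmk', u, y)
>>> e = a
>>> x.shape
(5, 5, 5, 11)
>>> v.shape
(5,)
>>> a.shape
(7, 11)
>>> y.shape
(7, 5, 2)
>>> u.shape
(2, 11)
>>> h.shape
(2, 5)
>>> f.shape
()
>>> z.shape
(11, 5, 5, 2)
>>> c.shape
(2,)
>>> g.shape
(11, 5)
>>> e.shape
(7, 11)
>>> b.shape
(7, 11, 5)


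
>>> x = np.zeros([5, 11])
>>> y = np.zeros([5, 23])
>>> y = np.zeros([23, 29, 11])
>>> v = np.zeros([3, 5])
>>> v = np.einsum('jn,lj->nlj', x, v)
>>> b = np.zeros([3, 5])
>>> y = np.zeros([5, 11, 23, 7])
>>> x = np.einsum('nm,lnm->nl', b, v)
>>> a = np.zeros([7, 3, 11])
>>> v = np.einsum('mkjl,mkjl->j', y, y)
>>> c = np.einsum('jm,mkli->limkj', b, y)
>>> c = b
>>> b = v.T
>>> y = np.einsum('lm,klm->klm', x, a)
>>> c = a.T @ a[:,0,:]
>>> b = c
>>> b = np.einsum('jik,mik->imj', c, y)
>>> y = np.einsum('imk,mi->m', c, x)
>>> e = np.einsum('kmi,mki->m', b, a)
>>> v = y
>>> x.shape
(3, 11)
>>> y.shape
(3,)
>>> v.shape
(3,)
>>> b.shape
(3, 7, 11)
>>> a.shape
(7, 3, 11)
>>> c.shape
(11, 3, 11)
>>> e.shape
(7,)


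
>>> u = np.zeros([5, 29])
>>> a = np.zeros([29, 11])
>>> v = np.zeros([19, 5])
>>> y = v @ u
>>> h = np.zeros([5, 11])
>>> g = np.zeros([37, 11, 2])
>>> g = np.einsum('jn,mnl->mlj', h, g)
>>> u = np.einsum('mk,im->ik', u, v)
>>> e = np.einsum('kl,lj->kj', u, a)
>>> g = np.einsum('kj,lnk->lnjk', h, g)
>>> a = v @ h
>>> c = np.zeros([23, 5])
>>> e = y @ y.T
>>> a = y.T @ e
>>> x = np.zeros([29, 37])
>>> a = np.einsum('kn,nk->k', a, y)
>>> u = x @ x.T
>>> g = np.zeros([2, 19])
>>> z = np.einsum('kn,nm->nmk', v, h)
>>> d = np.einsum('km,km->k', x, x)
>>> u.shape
(29, 29)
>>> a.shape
(29,)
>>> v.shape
(19, 5)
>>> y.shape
(19, 29)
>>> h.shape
(5, 11)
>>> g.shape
(2, 19)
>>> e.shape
(19, 19)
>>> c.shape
(23, 5)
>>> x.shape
(29, 37)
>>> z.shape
(5, 11, 19)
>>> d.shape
(29,)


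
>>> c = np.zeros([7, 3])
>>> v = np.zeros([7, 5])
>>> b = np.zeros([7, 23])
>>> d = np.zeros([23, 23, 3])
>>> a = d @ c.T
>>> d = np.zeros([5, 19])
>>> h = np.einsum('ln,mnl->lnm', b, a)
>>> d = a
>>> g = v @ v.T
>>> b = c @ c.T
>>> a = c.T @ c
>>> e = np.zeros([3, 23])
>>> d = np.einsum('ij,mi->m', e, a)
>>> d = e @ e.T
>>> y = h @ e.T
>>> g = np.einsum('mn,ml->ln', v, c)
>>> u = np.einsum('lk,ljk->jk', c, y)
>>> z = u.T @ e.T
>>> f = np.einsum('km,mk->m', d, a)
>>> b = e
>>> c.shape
(7, 3)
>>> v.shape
(7, 5)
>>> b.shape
(3, 23)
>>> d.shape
(3, 3)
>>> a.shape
(3, 3)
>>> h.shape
(7, 23, 23)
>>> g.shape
(3, 5)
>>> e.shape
(3, 23)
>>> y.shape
(7, 23, 3)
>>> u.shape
(23, 3)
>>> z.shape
(3, 3)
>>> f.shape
(3,)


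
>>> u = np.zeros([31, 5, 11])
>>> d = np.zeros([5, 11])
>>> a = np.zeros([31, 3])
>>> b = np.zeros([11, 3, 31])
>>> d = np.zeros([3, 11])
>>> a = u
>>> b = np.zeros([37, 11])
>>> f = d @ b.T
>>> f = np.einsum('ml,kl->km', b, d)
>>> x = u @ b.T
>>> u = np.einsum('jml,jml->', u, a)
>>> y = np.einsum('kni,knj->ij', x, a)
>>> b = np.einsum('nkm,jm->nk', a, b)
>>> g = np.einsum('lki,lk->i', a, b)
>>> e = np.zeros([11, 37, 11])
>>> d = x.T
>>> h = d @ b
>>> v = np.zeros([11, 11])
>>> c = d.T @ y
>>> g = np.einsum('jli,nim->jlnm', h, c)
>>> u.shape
()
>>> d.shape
(37, 5, 31)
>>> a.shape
(31, 5, 11)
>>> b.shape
(31, 5)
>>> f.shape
(3, 37)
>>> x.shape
(31, 5, 37)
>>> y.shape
(37, 11)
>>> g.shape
(37, 5, 31, 11)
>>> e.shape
(11, 37, 11)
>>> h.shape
(37, 5, 5)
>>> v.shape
(11, 11)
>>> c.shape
(31, 5, 11)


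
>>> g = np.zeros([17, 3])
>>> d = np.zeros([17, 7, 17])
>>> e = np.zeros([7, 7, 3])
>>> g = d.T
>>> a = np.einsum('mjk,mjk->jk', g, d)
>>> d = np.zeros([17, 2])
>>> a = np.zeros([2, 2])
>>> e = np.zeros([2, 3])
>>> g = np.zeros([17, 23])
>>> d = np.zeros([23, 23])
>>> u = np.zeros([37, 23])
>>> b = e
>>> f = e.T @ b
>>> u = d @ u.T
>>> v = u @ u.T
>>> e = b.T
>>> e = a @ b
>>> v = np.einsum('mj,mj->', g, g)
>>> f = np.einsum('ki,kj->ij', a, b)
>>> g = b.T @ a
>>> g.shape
(3, 2)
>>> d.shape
(23, 23)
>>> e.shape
(2, 3)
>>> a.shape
(2, 2)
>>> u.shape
(23, 37)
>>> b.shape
(2, 3)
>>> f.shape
(2, 3)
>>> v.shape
()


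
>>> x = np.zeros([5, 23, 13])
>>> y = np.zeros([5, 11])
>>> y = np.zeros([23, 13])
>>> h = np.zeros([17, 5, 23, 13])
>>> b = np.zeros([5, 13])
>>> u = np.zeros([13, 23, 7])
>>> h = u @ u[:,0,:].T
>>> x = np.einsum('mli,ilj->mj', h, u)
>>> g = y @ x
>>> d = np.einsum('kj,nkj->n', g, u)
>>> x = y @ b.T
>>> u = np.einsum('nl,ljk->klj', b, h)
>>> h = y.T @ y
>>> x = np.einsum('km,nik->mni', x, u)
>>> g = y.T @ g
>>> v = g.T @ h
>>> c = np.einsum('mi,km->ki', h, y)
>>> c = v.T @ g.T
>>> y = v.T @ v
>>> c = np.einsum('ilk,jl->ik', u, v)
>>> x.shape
(5, 13, 13)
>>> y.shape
(13, 13)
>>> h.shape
(13, 13)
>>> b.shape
(5, 13)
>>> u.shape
(13, 13, 23)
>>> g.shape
(13, 7)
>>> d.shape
(13,)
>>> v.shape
(7, 13)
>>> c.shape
(13, 23)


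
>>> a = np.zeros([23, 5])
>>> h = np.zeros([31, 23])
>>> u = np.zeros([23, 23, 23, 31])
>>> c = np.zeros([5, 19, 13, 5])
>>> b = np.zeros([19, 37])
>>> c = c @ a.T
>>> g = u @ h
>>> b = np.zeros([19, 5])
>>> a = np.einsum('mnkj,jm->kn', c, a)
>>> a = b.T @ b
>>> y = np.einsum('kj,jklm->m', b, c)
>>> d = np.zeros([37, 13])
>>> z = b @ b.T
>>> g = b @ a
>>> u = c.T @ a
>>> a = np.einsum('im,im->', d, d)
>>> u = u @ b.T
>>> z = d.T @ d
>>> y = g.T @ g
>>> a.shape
()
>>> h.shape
(31, 23)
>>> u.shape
(23, 13, 19, 19)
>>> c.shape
(5, 19, 13, 23)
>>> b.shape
(19, 5)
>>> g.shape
(19, 5)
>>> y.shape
(5, 5)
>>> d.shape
(37, 13)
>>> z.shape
(13, 13)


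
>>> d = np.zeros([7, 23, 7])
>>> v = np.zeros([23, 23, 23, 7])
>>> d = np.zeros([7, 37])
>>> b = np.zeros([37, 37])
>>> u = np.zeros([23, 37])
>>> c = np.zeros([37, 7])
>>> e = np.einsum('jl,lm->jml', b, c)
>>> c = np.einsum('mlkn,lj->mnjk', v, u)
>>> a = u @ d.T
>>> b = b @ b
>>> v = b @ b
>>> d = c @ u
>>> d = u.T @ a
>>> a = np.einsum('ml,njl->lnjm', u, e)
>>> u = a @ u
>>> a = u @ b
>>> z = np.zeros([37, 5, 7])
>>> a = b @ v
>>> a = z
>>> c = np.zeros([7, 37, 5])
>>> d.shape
(37, 7)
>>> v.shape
(37, 37)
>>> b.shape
(37, 37)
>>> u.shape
(37, 37, 7, 37)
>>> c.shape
(7, 37, 5)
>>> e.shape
(37, 7, 37)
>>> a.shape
(37, 5, 7)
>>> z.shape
(37, 5, 7)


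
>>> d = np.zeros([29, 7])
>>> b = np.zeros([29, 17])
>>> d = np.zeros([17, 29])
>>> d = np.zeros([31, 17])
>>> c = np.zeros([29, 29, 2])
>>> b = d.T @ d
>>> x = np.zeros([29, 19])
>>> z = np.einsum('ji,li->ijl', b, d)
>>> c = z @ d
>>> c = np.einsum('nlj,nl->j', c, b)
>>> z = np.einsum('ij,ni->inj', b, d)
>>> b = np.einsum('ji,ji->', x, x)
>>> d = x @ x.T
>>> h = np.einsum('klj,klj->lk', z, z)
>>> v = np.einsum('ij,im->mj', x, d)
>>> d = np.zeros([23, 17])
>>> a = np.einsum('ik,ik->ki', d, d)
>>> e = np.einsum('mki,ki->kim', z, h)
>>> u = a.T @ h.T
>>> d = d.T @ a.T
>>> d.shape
(17, 17)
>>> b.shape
()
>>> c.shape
(17,)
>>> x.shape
(29, 19)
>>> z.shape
(17, 31, 17)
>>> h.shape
(31, 17)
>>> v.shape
(29, 19)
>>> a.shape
(17, 23)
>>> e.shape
(31, 17, 17)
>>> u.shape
(23, 31)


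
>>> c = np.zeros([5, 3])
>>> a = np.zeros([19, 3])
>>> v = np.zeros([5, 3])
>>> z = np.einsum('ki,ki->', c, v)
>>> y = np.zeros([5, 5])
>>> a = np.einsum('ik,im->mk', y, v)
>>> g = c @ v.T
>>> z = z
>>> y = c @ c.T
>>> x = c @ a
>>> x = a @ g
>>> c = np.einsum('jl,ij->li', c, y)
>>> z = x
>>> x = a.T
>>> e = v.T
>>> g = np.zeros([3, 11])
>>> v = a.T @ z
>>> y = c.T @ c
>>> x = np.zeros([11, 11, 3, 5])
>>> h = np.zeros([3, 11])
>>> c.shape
(3, 5)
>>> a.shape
(3, 5)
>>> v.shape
(5, 5)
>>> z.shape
(3, 5)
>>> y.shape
(5, 5)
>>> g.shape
(3, 11)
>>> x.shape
(11, 11, 3, 5)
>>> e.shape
(3, 5)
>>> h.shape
(3, 11)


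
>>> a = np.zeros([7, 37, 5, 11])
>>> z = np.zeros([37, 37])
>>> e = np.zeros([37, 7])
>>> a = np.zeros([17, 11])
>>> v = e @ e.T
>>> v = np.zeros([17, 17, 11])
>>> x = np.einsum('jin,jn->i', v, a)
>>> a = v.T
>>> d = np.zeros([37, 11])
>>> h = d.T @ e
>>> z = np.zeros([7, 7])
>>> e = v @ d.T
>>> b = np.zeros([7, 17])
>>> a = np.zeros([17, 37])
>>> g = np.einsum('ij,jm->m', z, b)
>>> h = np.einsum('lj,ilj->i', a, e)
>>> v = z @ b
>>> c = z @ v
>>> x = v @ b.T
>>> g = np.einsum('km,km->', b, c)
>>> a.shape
(17, 37)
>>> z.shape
(7, 7)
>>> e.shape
(17, 17, 37)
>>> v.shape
(7, 17)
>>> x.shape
(7, 7)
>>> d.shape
(37, 11)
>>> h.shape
(17,)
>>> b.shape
(7, 17)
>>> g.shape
()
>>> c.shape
(7, 17)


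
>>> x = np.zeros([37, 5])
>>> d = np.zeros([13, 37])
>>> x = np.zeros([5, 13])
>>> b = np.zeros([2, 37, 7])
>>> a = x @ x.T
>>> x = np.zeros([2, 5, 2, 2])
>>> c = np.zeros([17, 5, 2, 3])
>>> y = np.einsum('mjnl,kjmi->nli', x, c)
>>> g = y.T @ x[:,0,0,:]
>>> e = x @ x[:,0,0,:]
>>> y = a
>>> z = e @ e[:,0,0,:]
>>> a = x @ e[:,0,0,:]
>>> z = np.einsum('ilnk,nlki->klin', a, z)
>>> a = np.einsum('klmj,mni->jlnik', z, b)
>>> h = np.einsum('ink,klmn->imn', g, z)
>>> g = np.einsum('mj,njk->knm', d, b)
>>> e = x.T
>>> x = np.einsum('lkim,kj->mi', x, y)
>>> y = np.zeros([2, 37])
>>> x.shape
(2, 2)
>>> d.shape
(13, 37)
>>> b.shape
(2, 37, 7)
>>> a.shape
(2, 5, 37, 7, 2)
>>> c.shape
(17, 5, 2, 3)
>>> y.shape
(2, 37)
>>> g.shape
(7, 2, 13)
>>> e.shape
(2, 2, 5, 2)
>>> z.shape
(2, 5, 2, 2)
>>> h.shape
(3, 2, 2)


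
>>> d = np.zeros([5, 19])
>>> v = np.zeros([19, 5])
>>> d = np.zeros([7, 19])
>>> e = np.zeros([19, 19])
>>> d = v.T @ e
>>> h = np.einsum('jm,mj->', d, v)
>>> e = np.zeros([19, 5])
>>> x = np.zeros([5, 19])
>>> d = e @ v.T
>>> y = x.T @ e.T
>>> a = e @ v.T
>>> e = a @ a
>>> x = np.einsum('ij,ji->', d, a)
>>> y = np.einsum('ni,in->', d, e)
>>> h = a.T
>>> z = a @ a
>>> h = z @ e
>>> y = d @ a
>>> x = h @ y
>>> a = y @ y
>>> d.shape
(19, 19)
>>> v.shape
(19, 5)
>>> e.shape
(19, 19)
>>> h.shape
(19, 19)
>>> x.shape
(19, 19)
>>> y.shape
(19, 19)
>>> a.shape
(19, 19)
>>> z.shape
(19, 19)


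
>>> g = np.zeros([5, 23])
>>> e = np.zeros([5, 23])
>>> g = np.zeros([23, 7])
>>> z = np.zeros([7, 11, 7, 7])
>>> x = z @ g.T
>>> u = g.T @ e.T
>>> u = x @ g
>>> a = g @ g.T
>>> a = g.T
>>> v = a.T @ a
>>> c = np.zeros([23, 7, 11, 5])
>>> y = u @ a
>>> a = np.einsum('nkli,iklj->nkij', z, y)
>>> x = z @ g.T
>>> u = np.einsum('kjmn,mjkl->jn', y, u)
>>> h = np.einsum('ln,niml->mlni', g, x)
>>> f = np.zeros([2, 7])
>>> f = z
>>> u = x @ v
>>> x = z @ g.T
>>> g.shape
(23, 7)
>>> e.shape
(5, 23)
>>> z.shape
(7, 11, 7, 7)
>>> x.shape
(7, 11, 7, 23)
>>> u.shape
(7, 11, 7, 23)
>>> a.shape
(7, 11, 7, 23)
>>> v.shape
(23, 23)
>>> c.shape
(23, 7, 11, 5)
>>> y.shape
(7, 11, 7, 23)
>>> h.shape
(7, 23, 7, 11)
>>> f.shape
(7, 11, 7, 7)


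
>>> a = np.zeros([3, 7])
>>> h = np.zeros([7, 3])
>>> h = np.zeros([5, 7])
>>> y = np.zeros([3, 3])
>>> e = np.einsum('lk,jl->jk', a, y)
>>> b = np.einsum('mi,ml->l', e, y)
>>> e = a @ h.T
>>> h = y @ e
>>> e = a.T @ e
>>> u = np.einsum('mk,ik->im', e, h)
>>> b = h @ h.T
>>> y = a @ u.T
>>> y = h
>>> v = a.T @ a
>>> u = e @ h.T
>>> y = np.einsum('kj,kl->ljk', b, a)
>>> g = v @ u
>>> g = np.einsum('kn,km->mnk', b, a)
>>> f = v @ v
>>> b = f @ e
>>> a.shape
(3, 7)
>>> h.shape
(3, 5)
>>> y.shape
(7, 3, 3)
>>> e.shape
(7, 5)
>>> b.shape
(7, 5)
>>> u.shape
(7, 3)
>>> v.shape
(7, 7)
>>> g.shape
(7, 3, 3)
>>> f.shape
(7, 7)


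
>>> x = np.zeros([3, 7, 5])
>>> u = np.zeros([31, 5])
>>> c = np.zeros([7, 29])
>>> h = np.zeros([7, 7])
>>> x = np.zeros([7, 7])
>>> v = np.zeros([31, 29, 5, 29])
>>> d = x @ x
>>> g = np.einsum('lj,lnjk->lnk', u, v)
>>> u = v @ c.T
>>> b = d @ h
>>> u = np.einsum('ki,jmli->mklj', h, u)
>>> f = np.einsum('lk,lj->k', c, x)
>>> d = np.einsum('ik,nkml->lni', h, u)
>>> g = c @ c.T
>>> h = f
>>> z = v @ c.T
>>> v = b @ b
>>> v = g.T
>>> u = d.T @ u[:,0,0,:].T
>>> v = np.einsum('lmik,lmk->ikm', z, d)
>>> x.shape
(7, 7)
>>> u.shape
(7, 29, 29)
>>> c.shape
(7, 29)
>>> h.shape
(29,)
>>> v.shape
(5, 7, 29)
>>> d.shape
(31, 29, 7)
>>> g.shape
(7, 7)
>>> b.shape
(7, 7)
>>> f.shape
(29,)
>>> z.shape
(31, 29, 5, 7)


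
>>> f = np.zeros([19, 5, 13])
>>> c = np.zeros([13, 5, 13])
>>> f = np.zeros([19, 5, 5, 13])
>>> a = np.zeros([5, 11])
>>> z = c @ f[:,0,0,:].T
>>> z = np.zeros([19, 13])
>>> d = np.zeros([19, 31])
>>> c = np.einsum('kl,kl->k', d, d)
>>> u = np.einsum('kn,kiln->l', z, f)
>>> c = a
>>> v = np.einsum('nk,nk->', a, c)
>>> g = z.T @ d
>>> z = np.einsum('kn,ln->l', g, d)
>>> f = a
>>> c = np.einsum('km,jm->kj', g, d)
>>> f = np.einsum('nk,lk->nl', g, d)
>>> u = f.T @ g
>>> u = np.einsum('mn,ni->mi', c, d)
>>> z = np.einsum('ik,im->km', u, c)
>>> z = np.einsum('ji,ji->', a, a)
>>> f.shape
(13, 19)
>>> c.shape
(13, 19)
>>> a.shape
(5, 11)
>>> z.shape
()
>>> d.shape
(19, 31)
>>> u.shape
(13, 31)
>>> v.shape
()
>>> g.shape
(13, 31)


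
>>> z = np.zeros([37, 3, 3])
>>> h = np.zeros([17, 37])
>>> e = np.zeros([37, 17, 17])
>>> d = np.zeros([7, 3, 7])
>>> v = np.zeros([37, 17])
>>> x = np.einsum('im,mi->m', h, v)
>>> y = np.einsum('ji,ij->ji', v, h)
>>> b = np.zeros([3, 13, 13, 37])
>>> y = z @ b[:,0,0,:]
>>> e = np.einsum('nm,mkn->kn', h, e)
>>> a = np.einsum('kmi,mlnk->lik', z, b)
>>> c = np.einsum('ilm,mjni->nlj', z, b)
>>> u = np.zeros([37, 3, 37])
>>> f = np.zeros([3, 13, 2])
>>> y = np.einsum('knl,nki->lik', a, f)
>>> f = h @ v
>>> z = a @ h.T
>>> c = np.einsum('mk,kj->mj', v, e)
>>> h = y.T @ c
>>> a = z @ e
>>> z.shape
(13, 3, 17)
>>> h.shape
(13, 2, 17)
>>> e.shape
(17, 17)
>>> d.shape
(7, 3, 7)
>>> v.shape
(37, 17)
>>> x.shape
(37,)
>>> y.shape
(37, 2, 13)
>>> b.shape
(3, 13, 13, 37)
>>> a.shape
(13, 3, 17)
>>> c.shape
(37, 17)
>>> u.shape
(37, 3, 37)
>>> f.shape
(17, 17)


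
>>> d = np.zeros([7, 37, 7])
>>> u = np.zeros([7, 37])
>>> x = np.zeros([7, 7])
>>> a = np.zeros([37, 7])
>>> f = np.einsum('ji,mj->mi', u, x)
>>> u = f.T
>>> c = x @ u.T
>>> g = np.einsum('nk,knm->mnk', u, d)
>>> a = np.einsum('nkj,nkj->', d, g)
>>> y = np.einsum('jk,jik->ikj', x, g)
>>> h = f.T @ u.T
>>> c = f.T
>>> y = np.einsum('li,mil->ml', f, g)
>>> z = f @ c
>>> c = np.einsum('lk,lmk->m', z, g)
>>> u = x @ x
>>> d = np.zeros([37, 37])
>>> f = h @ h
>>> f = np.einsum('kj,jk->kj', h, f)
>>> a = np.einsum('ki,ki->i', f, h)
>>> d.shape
(37, 37)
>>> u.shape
(7, 7)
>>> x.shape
(7, 7)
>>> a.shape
(37,)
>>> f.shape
(37, 37)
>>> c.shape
(37,)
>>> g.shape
(7, 37, 7)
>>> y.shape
(7, 7)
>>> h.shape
(37, 37)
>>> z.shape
(7, 7)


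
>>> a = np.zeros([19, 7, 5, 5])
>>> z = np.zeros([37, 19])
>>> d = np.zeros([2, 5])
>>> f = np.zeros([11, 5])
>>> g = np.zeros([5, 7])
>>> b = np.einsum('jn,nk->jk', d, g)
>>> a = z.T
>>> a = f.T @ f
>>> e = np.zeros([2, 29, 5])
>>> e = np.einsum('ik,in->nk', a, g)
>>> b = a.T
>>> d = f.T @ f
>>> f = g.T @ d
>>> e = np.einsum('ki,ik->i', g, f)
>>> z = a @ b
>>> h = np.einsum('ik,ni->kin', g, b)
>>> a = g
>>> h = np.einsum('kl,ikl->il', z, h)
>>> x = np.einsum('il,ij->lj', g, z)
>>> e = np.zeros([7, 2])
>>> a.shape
(5, 7)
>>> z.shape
(5, 5)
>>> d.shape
(5, 5)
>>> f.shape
(7, 5)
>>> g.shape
(5, 7)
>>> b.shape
(5, 5)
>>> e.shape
(7, 2)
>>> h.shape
(7, 5)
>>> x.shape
(7, 5)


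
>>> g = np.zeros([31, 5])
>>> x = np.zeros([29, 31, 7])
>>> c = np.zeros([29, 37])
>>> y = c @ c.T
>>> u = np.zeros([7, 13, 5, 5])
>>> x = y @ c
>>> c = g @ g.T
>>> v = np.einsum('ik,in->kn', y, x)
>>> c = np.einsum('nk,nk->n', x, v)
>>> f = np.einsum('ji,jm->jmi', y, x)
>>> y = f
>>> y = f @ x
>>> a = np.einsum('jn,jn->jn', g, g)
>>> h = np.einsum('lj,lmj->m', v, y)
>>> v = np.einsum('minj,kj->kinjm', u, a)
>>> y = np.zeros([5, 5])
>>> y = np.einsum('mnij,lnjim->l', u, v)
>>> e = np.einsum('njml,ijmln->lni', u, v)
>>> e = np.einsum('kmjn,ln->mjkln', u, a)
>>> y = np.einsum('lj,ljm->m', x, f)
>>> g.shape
(31, 5)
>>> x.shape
(29, 37)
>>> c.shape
(29,)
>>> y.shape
(29,)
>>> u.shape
(7, 13, 5, 5)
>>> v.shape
(31, 13, 5, 5, 7)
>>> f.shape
(29, 37, 29)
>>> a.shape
(31, 5)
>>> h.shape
(37,)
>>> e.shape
(13, 5, 7, 31, 5)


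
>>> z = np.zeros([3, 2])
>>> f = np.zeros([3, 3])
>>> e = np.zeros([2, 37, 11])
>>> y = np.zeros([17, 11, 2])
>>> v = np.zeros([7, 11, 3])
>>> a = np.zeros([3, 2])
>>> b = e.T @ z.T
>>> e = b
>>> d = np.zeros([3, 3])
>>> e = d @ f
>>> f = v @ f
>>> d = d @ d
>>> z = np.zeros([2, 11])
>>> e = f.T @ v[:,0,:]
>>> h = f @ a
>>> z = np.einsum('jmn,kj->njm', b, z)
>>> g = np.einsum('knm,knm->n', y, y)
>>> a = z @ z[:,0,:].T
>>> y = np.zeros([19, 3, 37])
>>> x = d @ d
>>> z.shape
(3, 11, 37)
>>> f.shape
(7, 11, 3)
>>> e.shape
(3, 11, 3)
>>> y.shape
(19, 3, 37)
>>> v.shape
(7, 11, 3)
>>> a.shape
(3, 11, 3)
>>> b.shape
(11, 37, 3)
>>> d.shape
(3, 3)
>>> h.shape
(7, 11, 2)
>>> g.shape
(11,)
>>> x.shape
(3, 3)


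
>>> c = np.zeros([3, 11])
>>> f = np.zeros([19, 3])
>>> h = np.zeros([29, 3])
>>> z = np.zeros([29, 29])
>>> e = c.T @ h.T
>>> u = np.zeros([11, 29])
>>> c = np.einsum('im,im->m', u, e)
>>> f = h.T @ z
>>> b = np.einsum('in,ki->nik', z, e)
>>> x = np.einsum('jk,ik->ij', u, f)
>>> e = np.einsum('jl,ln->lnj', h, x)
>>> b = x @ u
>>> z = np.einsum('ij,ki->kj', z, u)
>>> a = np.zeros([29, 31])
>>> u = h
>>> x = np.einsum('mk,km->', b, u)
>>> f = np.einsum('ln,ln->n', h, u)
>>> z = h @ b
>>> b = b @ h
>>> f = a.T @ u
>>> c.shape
(29,)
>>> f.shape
(31, 3)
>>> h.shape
(29, 3)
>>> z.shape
(29, 29)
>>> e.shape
(3, 11, 29)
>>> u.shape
(29, 3)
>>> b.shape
(3, 3)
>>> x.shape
()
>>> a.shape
(29, 31)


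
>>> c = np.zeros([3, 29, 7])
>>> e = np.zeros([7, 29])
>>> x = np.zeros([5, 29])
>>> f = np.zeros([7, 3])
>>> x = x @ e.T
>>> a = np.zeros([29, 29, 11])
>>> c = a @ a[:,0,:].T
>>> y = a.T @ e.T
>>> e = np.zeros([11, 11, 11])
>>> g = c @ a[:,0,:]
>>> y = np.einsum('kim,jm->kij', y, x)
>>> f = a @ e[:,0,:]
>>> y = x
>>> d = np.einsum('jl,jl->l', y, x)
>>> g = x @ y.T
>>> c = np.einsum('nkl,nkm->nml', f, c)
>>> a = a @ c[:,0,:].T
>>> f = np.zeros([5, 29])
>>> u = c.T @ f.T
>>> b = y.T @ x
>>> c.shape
(29, 29, 11)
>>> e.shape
(11, 11, 11)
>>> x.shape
(5, 7)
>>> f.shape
(5, 29)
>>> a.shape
(29, 29, 29)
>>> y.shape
(5, 7)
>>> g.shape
(5, 5)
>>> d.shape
(7,)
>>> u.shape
(11, 29, 5)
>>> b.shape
(7, 7)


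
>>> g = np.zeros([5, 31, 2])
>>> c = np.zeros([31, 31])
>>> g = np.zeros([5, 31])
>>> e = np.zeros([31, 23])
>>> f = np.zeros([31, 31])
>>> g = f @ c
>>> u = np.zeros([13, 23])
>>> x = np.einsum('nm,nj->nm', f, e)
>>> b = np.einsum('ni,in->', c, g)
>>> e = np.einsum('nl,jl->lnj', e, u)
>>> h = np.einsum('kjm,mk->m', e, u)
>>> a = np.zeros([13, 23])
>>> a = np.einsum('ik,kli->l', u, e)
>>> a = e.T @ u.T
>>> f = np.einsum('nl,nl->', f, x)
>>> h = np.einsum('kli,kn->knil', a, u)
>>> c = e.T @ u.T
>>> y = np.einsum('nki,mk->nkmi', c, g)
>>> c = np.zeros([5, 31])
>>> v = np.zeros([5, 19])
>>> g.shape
(31, 31)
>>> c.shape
(5, 31)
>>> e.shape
(23, 31, 13)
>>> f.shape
()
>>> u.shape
(13, 23)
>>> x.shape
(31, 31)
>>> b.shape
()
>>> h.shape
(13, 23, 13, 31)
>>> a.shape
(13, 31, 13)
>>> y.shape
(13, 31, 31, 13)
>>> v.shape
(5, 19)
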